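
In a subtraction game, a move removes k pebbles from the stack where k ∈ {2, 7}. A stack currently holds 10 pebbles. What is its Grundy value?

0

Grundy values for subtraction set {2, 7}:
g(0) = mex{} = 0
g(1) = mex{} = 0
g(2) = mex{0} = 1
g(3) = mex{0} = 1
g(4) = mex{1} = 0
g(5) = mex{1} = 0
g(6) = mex{0} = 1
g(7) = mex{0} = 1
g(8) = mex{0,1} = 2
g(9) = mex{1} = 0
g(10) = mex{1,2} = 0
So g(10) = 0.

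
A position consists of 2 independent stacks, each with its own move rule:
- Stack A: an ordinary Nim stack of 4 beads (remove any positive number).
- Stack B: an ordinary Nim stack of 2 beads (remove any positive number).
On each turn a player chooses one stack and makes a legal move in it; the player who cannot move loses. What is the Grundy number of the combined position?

6

Stack A is a plain Nim stack of size 4, so its Grundy value is 4.
Stack B is a plain Nim stack of size 2, so its Grundy value is 2.
The value of a disjunctive sum is the nim-sum of the parts.
Combined value = 4 ⊕ 2 = 6.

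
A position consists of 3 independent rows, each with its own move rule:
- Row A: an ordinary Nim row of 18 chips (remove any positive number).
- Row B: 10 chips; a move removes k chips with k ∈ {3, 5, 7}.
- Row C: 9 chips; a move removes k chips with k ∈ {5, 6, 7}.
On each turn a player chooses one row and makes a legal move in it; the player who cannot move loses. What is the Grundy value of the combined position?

19

Row A is a plain Nim row of size 18, so its Grundy value is 18.
Build the Grundy sequence for row B with g(k) = mex{g(k−s) : s ∈ {3, 5, 7}, s ≤ k}:
g(0) = mex{} = 0
g(1) = mex{} = 0
g(2) = mex{} = 0
g(3) = mex{0} = 1
g(4) = mex{0} = 1
g(5) = mex{0} = 1
g(6) = mex{0,1} = 2
g(7) = mex{0,1} = 2
g(8) = mex{0,1} = 2
g(9) = mex{0,1,2} = 3
g(10) = mex{1,2} = 0
So g(10) = 0.
Grundy values for row C (subtraction set {5, 6, 7}):
k:     0  1  2  3  4  5  6  7  8  9
g(k):  0  0  0  0  0  1  1  1  1  1
So g(9) = 1.
By the Sprague-Grundy theorem, the Grundy value of a sum of independent games is the XOR of the component values.
Combined value = 18 XOR 0 XOR 1 = 19.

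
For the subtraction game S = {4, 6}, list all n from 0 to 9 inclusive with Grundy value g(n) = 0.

0, 1, 2, 3

Grundy values for subtraction set {4, 6}:
g(0) = mex{} = 0
g(1) = mex{} = 0
g(2) = mex{} = 0
g(3) = mex{} = 0
g(4) = mex{0} = 1
g(5) = mex{0} = 1
g(6) = mex{0} = 1
g(7) = mex{0} = 1
g(8) = mex{0,1} = 2
g(9) = mex{0,1} = 2
The P-positions (g = 0) in 0..9 are 0, 1, 2, 3.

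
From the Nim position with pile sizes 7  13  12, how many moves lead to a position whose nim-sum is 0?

3

Compute the nim-sum pairwise:
7 ⊕ 13 = 10
10 ⊕ 12 = 6
The overall nim-sum is X = 6. A pile of size p has a winning move iff p XOR X < p (reduce it to p XOR X).
  7: 7 XOR 6 = 1 < 7 — winning move (to 1).
  13: 13 XOR 6 = 11 < 13 — winning move (to 11).
  12: 12 XOR 6 = 10 < 12 — winning move (to 10).
That gives 3 winning moves.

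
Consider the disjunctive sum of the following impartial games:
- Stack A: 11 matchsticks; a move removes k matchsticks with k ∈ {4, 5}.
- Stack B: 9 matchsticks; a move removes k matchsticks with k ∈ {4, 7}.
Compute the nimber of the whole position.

Grundy values for stack A (subtraction set {4, 5}):
g(0) = mex{} = 0
g(1) = mex{} = 0
g(2) = mex{} = 0
g(3) = mex{} = 0
g(4) = mex{0} = 1
g(5) = mex{0} = 1
g(6) = mex{0} = 1
g(7) = mex{0} = 1
g(8) = mex{0,1} = 2
g(9) = mex{1} = 0
g(10) = mex{1} = 0
g(11) = mex{1} = 0
So g(11) = 0.
Build the Grundy sequence for stack B with g(k) = mex{g(k−s) : s ∈ {4, 7}, s ≤ k}:
k:     0  1  2  3  4  5  6  7  8  9
g(k):  0  0  0  0  1  1  1  1  2  2
So g(9) = 2.
The value of a disjunctive sum is the nim-sum of the parts.
Combined value = 0 XOR 2 = 2.

2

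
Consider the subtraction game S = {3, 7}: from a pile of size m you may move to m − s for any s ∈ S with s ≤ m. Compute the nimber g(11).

0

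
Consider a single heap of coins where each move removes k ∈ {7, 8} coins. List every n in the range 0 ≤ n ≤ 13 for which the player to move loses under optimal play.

0, 1, 2, 3, 4, 5, 6

Build the Grundy sequence with g(k) = mex{g(k−s) : s ∈ {7, 8}, s ≤ k}:
g(0) = mex{} = 0
g(1) = mex{} = 0
g(2) = mex{} = 0
g(3) = mex{} = 0
g(4) = mex{} = 0
g(5) = mex{} = 0
g(6) = mex{} = 0
g(7) = mex{0} = 1
g(8) = mex{0} = 1
g(9) = mex{0} = 1
g(10) = mex{0} = 1
g(11) = mex{0} = 1
g(12) = mex{0} = 1
g(13) = mex{0} = 1
The P-positions (g = 0) in 0..13 are 0, 1, 2, 3, 4, 5, 6.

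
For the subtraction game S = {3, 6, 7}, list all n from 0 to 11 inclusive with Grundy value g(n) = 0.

Compute g(0), g(1), … for moves {3, 6, 7}:
k:     0  1  2  3  4  5  6  7  8  9 10 11
g(k):  0  0  0  1  1  1  2  2  2  3  0  0
The P-positions (g = 0) in 0..11 are 0, 1, 2, 10, 11.

0, 1, 2, 10, 11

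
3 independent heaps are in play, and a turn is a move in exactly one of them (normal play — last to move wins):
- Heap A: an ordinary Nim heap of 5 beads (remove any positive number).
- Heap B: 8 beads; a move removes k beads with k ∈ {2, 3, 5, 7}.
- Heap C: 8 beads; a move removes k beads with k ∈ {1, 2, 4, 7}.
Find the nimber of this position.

Heap A is a plain Nim heap of size 5, so its Grundy value is 5.
For heap B, compute g(0), g(1), … with moves {2, 3, 5, 7}:
g(0) = mex{} = 0
g(1) = mex{} = 0
g(2) = mex{0} = 1
g(3) = mex{0} = 1
g(4) = mex{0,1} = 2
g(5) = mex{0,1} = 2
g(6) = mex{0,1,2} = 3
g(7) = mex{0,1,2} = 3
g(8) = mex{0,1,2,3} = 4
So g(8) = 4.
Build the Grundy sequence for heap C with g(k) = mex{g(k−s) : s ∈ {1, 2, 4, 7}, s ≤ k}:
g(0) = mex{} = 0
g(1) = mex{0} = 1
g(2) = mex{0,1} = 2
g(3) = mex{1,2} = 0
g(4) = mex{0,2} = 1
g(5) = mex{0,1} = 2
g(6) = mex{1,2} = 0
g(7) = mex{0,2} = 1
g(8) = mex{0,1} = 2
So g(8) = 2.
By the Sprague-Grundy theorem, the Grundy value of a sum of independent games is the XOR of the component values.
Combined value = 5 ⊕ 4 ⊕ 2 = 3.

3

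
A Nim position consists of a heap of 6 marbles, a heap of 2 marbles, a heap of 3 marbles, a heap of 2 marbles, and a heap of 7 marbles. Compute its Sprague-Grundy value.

2

Compute the nim-sum pairwise:
6 ⊕ 2 = 4
4 ⊕ 3 = 7
7 ⊕ 2 = 5
5 ⊕ 7 = 2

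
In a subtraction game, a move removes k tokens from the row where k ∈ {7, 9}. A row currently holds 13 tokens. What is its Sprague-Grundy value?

1

Build the Grundy sequence with g(k) = mex{g(k−s) : s ∈ {7, 9}, s ≤ k}:
k:     0  1  2  3  4  5  6  7  8  9 10 11 12 13
g(k):  0  0  0  0  0  0  0  1  1  1  1  1  1  1
So g(13) = 1.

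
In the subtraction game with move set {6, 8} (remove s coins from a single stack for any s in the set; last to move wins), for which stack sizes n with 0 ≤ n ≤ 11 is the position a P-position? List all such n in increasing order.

0, 1, 2, 3, 4, 5

Grundy values for subtraction set {6, 8}:
k:     0  1  2  3  4  5  6  7  8  9 10 11
g(k):  0  0  0  0  0  0  1  1  1  1  1  1
The P-positions (g = 0) in 0..11 are 0, 1, 2, 3, 4, 5.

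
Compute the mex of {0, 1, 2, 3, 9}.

The values 0, 1, 2, 3 are all present; 4 is the first non-negative integer missing from the set.

4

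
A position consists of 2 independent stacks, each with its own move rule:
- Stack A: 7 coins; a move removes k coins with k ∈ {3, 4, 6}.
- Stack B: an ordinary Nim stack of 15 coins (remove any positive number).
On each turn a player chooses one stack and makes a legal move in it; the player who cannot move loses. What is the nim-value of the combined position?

13

Build the Grundy sequence for stack A with g(k) = mex{g(k−s) : s ∈ {3, 4, 6}, s ≤ k}:
g(0) = mex{} = 0
g(1) = mex{} = 0
g(2) = mex{} = 0
g(3) = mex{0} = 1
g(4) = mex{0} = 1
g(5) = mex{0} = 1
g(6) = mex{0,1} = 2
g(7) = mex{0,1} = 2
So g(7) = 2.
Stack B is a plain Nim stack of size 15, so its Grundy value is 15.
The value of a disjunctive sum is the nim-sum of the parts.
Combined value = 2 XOR 15 = 13.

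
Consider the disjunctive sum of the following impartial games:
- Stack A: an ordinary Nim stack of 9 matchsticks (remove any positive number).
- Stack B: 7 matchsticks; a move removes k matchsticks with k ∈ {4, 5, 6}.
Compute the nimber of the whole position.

8

Stack A is a plain Nim stack of size 9, so its Grundy value is 9.
Grundy values for stack B (subtraction set {4, 5, 6}):
k:     0  1  2  3  4  5  6  7
g(k):  0  0  0  0  1  1  1  1
So g(7) = 1.
The value of a disjunctive sum is the nim-sum of the parts.
Combined value = 9 XOR 1 = 8.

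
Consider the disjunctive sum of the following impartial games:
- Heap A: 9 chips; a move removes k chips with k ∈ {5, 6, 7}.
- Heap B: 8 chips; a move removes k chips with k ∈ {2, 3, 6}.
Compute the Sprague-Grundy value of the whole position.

3

Build the Grundy sequence for heap A with g(k) = mex{g(k−s) : s ∈ {5, 6, 7}, s ≤ k}:
g(0) = mex{} = 0
g(1) = mex{} = 0
g(2) = mex{} = 0
g(3) = mex{} = 0
g(4) = mex{} = 0
g(5) = mex{0} = 1
g(6) = mex{0} = 1
g(7) = mex{0} = 1
g(8) = mex{0} = 1
g(9) = mex{0} = 1
So g(9) = 1.
Grundy values for heap B (subtraction set {2, 3, 6}):
g(0) = mex{} = 0
g(1) = mex{} = 0
g(2) = mex{0} = 1
g(3) = mex{0} = 1
g(4) = mex{0,1} = 2
g(5) = mex{1} = 0
g(6) = mex{0,1,2} = 3
g(7) = mex{0,2} = 1
g(8) = mex{0,1,3} = 2
So g(8) = 2.
By the Sprague-Grundy theorem, the Grundy value of a sum of independent games is the XOR of the component values.
Combined value = 1 ⊕ 2 = 3.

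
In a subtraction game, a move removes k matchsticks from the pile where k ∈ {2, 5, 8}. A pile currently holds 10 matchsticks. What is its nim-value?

Build the Grundy sequence with g(k) = mex{g(k−s) : s ∈ {2, 5, 8}, s ≤ k}:
k:     0  1  2  3  4  5  6  7  8  9 10
g(k):  0  0  1  1  0  2  1  0  2  1  0
So g(10) = 0.

0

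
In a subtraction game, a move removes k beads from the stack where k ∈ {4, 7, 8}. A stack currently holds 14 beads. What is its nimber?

0

Grundy values for subtraction set {4, 7, 8}:
k:     0  1  2  3  4  5  6  7  8  9 10 11 12 13 14
g(k):  0  0  0  0  1  1  1  1  2  2  2  2  0  0  0
So g(14) = 0.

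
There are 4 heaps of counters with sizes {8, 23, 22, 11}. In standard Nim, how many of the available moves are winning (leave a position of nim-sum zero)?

Nim-sum: 8 ^ 23 ^ 22 ^ 11 = 2.
The overall nim-sum is X = 2. A heap of size p has a winning move iff p XOR X < p (reduce it to p XOR X).
  8: 8 XOR 2 = 10 ≥ 8 — no move.
  23: 23 XOR 2 = 21 < 23 — winning move (to 21).
  22: 22 XOR 2 = 20 < 22 — winning move (to 20).
  11: 11 XOR 2 = 9 < 11 — winning move (to 9).
That gives 3 winning moves.

3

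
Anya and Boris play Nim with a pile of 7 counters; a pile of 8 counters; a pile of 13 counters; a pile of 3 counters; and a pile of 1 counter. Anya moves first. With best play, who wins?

Boris wins

Nim-sum: 7 ⊕ 8 ⊕ 13 ⊕ 3 ⊕ 1 = 0.
The nim-sum is 0, so this is a P-position: the player to move is in a losing position under optimal play; Anya is about to move from it and so loses — Boris wins.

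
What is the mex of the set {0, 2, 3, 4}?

1

0 is in the set but 1 is not, so the mex is 1.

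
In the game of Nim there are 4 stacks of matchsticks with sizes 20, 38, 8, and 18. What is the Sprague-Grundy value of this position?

40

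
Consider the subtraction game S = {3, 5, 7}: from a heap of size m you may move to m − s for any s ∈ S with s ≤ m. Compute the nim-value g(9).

Compute g(0), g(1), … for moves {3, 5, 7}:
k:     0  1  2  3  4  5  6  7  8  9
g(k):  0  0  0  1  1  1  2  2  2  3
So g(9) = 3.

3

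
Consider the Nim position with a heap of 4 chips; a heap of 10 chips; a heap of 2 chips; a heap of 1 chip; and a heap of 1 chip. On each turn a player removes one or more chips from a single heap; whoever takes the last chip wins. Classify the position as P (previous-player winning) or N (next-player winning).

N-position

Nim-sum: 4 ⊕ 10 ⊕ 2 ⊕ 1 ⊕ 1 = 12.
The nim-sum is 12 ≠ 0, so this is an N-position: the player to move can win.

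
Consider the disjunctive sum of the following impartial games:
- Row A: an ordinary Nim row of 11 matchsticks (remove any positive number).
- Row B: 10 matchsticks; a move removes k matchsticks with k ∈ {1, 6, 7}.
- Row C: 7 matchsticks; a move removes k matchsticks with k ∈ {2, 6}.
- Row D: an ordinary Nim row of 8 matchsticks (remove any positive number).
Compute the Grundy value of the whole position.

0

Row A is a plain Nim row of size 11, so its Grundy value is 11.
Grundy values for row B (subtraction set {1, 6, 7}):
k:     0  1  2  3  4  5  6  7  8  9 10
g(k):  0  1  0  1  0  1  2  3  2  3  2
So g(10) = 2.
For row C, compute g(0), g(1), … with moves {2, 6}:
g(0) = mex{} = 0
g(1) = mex{} = 0
g(2) = mex{0} = 1
g(3) = mex{0} = 1
g(4) = mex{1} = 0
g(5) = mex{1} = 0
g(6) = mex{0} = 1
g(7) = mex{0} = 1
So g(7) = 1.
Row D is a plain Nim row of size 8, so its Grundy value is 8.
The value of a disjunctive sum is the nim-sum of the parts.
Combined value = 11 ⊕ 2 ⊕ 1 ⊕ 8 = 0.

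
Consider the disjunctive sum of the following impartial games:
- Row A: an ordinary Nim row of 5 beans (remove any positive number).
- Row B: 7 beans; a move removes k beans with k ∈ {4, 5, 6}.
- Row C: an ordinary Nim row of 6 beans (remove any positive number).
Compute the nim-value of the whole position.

Row A is a plain Nim row of size 5, so its Grundy value is 5.
Build the Grundy sequence for row B with g(k) = mex{g(k−s) : s ∈ {4, 5, 6}, s ≤ k}:
g(0) = mex{} = 0
g(1) = mex{} = 0
g(2) = mex{} = 0
g(3) = mex{} = 0
g(4) = mex{0} = 1
g(5) = mex{0} = 1
g(6) = mex{0} = 1
g(7) = mex{0} = 1
So g(7) = 1.
Row C is a plain Nim row of size 6, so its Grundy value is 6.
The value of a disjunctive sum is the nim-sum of the parts.
Combined value = 5 XOR 1 XOR 6 = 2.

2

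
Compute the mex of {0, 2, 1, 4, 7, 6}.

3

The values 0, 1, 2 are all present; 3 is the first non-negative integer missing from the set.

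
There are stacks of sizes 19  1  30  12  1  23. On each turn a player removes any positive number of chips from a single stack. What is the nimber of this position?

22

Compute the nim-sum pairwise:
19 ^ 1 = 18
18 ^ 30 = 12
12 ^ 12 = 0
0 ^ 1 = 1
1 ^ 23 = 22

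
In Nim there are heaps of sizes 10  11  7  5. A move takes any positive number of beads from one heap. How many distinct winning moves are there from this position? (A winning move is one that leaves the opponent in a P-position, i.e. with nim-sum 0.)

3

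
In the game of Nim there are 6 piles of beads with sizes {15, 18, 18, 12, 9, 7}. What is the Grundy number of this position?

13

Compute the nim-sum pairwise:
15 ⊕ 18 = 29
29 ⊕ 18 = 15
15 ⊕ 12 = 3
3 ⊕ 9 = 10
10 ⊕ 7 = 13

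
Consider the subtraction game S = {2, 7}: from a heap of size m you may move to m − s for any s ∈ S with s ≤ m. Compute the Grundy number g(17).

Build the Grundy sequence with g(k) = mex{g(k−s) : s ∈ {2, 7}, s ≤ k}:
k:     0  1  2  3  4  5  6  7  8  9 10 11 12 13 14 15 16 17
g(k):  0  0  1  1  0  0  1  1  2  0  0  1  1  0  0  1  1  2
So g(17) = 2.

2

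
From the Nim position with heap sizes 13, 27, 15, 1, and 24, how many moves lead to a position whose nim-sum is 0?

0

In binary:
  01101  (13)
  11011  (27)
  01111  (15)
  00001  (1)
  11000  (24)
  -----
  00000  (0)
The nim-sum is already 0, so every move leaves a nonzero nim-sum — there are no winning moves.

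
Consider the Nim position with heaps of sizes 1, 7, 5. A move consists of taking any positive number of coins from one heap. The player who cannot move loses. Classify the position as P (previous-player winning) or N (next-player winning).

N-position

Nim-sum: 1 ⊕ 7 ⊕ 5 = 3.
The nim-sum is 3 ≠ 0, so this is an N-position: the player to move can win.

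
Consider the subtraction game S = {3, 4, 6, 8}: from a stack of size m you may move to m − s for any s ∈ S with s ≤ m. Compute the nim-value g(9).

3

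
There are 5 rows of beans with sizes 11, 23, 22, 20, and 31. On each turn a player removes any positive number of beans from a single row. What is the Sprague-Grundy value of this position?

1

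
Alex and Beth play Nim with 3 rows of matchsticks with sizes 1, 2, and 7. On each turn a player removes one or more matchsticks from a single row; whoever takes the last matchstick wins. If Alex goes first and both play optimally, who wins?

Compute the nim-sum pairwise:
1 XOR 2 = 3
3 XOR 7 = 4
The nim-sum is 4 ≠ 0, so this is an N-position: the player to move can win; Alex has a winning move.

Alex wins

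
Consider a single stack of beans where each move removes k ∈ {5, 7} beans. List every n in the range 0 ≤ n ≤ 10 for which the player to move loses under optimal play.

0, 1, 2, 3, 4

Compute g(0), g(1), … for moves {5, 7}:
k:     0  1  2  3  4  5  6  7  8  9 10
g(k):  0  0  0  0  0  1  1  1  1  1  2
The P-positions (g = 0) in 0..10 are 0, 1, 2, 3, 4.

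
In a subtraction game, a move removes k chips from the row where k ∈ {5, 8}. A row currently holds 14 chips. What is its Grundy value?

0

Compute g(0), g(1), … for moves {5, 8}:
g(0) = mex{} = 0
g(1) = mex{} = 0
g(2) = mex{} = 0
g(3) = mex{} = 0
g(4) = mex{} = 0
g(5) = mex{0} = 1
g(6) = mex{0} = 1
g(7) = mex{0} = 1
g(8) = mex{0} = 1
g(9) = mex{0} = 1
g(10) = mex{0,1} = 2
g(11) = mex{0,1} = 2
g(12) = mex{0,1} = 2
g(13) = mex{1} = 0
g(14) = mex{1} = 0
So g(14) = 0.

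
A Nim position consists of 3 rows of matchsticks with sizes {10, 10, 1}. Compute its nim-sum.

Compute the nim-sum pairwise:
10 ⊕ 10 = 0
0 ⊕ 1 = 1

1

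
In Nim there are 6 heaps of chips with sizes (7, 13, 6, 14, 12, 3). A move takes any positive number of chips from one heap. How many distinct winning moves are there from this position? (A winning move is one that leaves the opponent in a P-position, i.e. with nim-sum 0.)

3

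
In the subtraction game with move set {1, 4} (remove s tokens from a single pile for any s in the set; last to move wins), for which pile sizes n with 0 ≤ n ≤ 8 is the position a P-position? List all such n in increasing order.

0, 2, 5, 7

Compute g(0), g(1), … for moves {1, 4}:
g(0) = mex{} = 0
g(1) = mex{0} = 1
g(2) = mex{1} = 0
g(3) = mex{0} = 1
g(4) = mex{0,1} = 2
g(5) = mex{1,2} = 0
g(6) = mex{0} = 1
g(7) = mex{1} = 0
g(8) = mex{0,2} = 1
The P-positions (g = 0) in 0..8 are 0, 2, 5, 7.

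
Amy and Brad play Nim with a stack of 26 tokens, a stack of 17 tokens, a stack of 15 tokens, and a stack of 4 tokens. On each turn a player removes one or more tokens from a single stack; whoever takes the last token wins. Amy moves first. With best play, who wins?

Brad wins

Nim-sum: 26 XOR 17 XOR 15 XOR 4 = 0.
The nim-sum is 0, so this is a P-position: the player to move is in a losing position under optimal play; Amy is about to move from it and so loses — Brad wins.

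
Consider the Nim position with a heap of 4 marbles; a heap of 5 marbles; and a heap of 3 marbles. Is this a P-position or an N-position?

Nim-sum: 4 ⊕ 5 ⊕ 3 = 2.
The nim-sum is 2 ≠ 0, so this is an N-position: the player to move can win.

N-position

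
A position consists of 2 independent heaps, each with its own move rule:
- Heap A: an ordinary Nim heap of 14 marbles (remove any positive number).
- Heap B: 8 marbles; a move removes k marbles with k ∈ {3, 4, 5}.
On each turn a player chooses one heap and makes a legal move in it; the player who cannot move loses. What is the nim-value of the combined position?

Heap A is a plain Nim heap of size 14, so its Grundy value is 14.
For heap B, compute g(0), g(1), … with moves {3, 4, 5}:
g(0) = mex{} = 0
g(1) = mex{} = 0
g(2) = mex{} = 0
g(3) = mex{0} = 1
g(4) = mex{0} = 1
g(5) = mex{0} = 1
g(6) = mex{0,1} = 2
g(7) = mex{0,1} = 2
g(8) = mex{1} = 0
So g(8) = 0.
By the Sprague-Grundy theorem, the Grundy value of a sum of independent games is the XOR of the component values.
Combined value = 14 ⊕ 0 = 14.

14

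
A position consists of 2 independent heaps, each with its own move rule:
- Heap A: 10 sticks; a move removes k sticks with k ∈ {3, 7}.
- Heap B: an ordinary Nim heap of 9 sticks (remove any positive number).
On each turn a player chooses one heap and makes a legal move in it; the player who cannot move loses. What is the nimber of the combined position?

9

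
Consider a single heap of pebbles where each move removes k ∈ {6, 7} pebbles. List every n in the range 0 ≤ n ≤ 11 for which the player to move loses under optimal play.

0, 1, 2, 3, 4, 5

Build the Grundy sequence with g(k) = mex{g(k−s) : s ∈ {6, 7}, s ≤ k}:
k:     0  1  2  3  4  5  6  7  8  9 10 11
g(k):  0  0  0  0  0  0  1  1  1  1  1  1
The P-positions (g = 0) in 0..11 are 0, 1, 2, 3, 4, 5.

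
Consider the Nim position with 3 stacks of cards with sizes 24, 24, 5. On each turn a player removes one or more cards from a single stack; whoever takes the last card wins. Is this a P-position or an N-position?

Bitwise XOR of the heap sizes:
  11000  (24)
  11000  (24)
  00101  (5)
  -----
  00101  (5)
The nim-sum is 5 ≠ 0, so this is an N-position: the player to move can win.

N-position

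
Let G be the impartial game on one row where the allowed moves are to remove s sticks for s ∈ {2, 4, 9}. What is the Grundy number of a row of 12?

0

Compute g(0), g(1), … for moves {2, 4, 9}:
g(0) = mex{} = 0
g(1) = mex{} = 0
g(2) = mex{0} = 1
g(3) = mex{0} = 1
g(4) = mex{0,1} = 2
g(5) = mex{0,1} = 2
g(6) = mex{1,2} = 0
g(7) = mex{1,2} = 0
g(8) = mex{0,2} = 1
g(9) = mex{0,2} = 1
g(10) = mex{0,1} = 2
g(11) = mex{0,1} = 2
g(12) = mex{1,2} = 0
So g(12) = 0.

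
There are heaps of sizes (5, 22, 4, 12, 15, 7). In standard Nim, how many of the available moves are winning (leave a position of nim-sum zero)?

Nim-sum: 5 XOR 22 XOR 4 XOR 12 XOR 15 XOR 7 = 19.
The overall nim-sum is X = 19. A heap of size p has a winning move iff p XOR X < p (reduce it to p XOR X).
  5: 5 XOR 19 = 22 ≥ 5 — no move.
  22: 22 XOR 19 = 5 < 22 — winning move (to 5).
  4: 4 XOR 19 = 23 ≥ 4 — no move.
  12: 12 XOR 19 = 31 ≥ 12 — no move.
  15: 15 XOR 19 = 28 ≥ 15 — no move.
  7: 7 XOR 19 = 20 ≥ 7 — no move.
That gives 1 winning move.

1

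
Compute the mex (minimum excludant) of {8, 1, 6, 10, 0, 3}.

The values 0, 1 are all present; 2 is the first non-negative integer missing from the set.

2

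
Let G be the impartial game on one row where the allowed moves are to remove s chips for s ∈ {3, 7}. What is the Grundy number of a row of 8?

2

Grundy values for subtraction set {3, 7}:
g(0) = mex{} = 0
g(1) = mex{} = 0
g(2) = mex{} = 0
g(3) = mex{0} = 1
g(4) = mex{0} = 1
g(5) = mex{0} = 1
g(6) = mex{1} = 0
g(7) = mex{0,1} = 2
g(8) = mex{0,1} = 2
So g(8) = 2.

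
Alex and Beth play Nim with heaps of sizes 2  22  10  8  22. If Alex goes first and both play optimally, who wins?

Nim-sum: 2 XOR 22 XOR 10 XOR 8 XOR 22 = 0.
The nim-sum is 0, so this is a P-position: the player to move is in a losing position under optimal play; Alex is about to move from it and so loses — Beth wins.

Beth wins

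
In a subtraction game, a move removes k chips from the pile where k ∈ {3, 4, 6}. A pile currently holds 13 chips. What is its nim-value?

Build the Grundy sequence with g(k) = mex{g(k−s) : s ∈ {3, 4, 6}, s ≤ k}:
k:     0  1  2  3  4  5  6  7  8  9 10 11 12 13
g(k):  0  0  0  1  1  1  2  2  2  0  0  0  1  1
So g(13) = 1.

1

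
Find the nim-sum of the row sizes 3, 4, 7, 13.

13

Nim-sum: 3 ⊕ 4 ⊕ 7 ⊕ 13 = 13.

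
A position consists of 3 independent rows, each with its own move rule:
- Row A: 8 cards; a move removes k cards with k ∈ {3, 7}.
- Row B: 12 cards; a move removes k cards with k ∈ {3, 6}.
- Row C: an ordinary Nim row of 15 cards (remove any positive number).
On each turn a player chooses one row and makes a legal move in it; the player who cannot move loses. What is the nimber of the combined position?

12

Grundy values for row A (subtraction set {3, 7}):
k:     0  1  2  3  4  5  6  7  8
g(k):  0  0  0  1  1  1  0  2  2
So g(8) = 2.
Build the Grundy sequence for row B with g(k) = mex{g(k−s) : s ∈ {3, 6}, s ≤ k}:
k:     0  1  2  3  4  5  6  7  8  9 10 11 12
g(k):  0  0  0  1  1  1  2  2  2  0  0  0  1
So g(12) = 1.
Row C is a plain Nim row of size 15, so its Grundy value is 15.
By the Sprague-Grundy theorem, the Grundy value of a sum of independent games is the XOR of the component values.
Combined value = 2 ⊕ 1 ⊕ 15 = 12.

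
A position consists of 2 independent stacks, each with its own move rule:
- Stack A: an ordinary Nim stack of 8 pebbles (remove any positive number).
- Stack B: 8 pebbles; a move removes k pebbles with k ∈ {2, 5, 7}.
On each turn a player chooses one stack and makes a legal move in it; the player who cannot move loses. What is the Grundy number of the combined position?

10

Stack A is a plain Nim stack of size 8, so its Grundy value is 8.
For stack B, compute g(0), g(1), … with moves {2, 5, 7}:
g(0) = mex{} = 0
g(1) = mex{} = 0
g(2) = mex{0} = 1
g(3) = mex{0} = 1
g(4) = mex{1} = 0
g(5) = mex{0,1} = 2
g(6) = mex{0} = 1
g(7) = mex{0,1,2} = 3
g(8) = mex{0,1} = 2
So g(8) = 2.
The value of a disjunctive sum is the nim-sum of the parts.
Combined value = 8 XOR 2 = 10.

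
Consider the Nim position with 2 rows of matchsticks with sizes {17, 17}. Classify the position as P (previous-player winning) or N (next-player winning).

In binary:
  10001  (17)
  10001  (17)
  -----
  00000  (0)
The nim-sum is 0, so this is a P-position: the player to move is in a losing position under optimal play.

P-position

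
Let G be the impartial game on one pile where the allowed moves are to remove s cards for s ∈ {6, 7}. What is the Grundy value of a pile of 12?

2

Grundy values for subtraction set {6, 7}:
g(0) = mex{} = 0
g(1) = mex{} = 0
g(2) = mex{} = 0
g(3) = mex{} = 0
g(4) = mex{} = 0
g(5) = mex{} = 0
g(6) = mex{0} = 1
g(7) = mex{0} = 1
g(8) = mex{0} = 1
g(9) = mex{0} = 1
g(10) = mex{0} = 1
g(11) = mex{0} = 1
g(12) = mex{0,1} = 2
So g(12) = 2.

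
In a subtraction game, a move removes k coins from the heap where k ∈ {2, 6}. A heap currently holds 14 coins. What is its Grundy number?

Build the Grundy sequence with g(k) = mex{g(k−s) : s ∈ {2, 6}, s ≤ k}:
k:     0  1  2  3  4  5  6  7  8  9 10 11 12 13 14
g(k):  0  0  1  1  0  0  1  1  0  0  1  1  0  0  1
So g(14) = 1.

1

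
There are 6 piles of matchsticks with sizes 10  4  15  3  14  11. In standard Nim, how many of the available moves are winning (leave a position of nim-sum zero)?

3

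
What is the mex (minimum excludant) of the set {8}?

0 is not in the set, so the mex is 0.

0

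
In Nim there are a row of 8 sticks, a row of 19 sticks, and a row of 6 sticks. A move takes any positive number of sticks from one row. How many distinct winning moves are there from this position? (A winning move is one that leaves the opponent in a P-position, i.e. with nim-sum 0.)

1

Bitwise XOR of the heap sizes:
  01000  (8)
  10011  (19)
  00110  (6)
  -----
  11101  (29)
The overall nim-sum is X = 29. A row of size p has a winning move iff p XOR X < p (reduce it to p XOR X).
  8: 8 XOR 29 = 21 ≥ 8 — no move.
  19: 19 XOR 29 = 14 < 19 — winning move (to 14).
  6: 6 XOR 29 = 27 ≥ 6 — no move.
That gives 1 winning move.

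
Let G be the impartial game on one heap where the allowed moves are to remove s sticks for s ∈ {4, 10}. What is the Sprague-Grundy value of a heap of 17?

0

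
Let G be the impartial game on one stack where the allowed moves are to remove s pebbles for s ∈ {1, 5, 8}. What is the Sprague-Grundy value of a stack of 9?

3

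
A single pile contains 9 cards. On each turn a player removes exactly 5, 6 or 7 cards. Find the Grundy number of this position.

Grundy values for subtraction set {5, 6, 7}:
g(0) = mex{} = 0
g(1) = mex{} = 0
g(2) = mex{} = 0
g(3) = mex{} = 0
g(4) = mex{} = 0
g(5) = mex{0} = 1
g(6) = mex{0} = 1
g(7) = mex{0} = 1
g(8) = mex{0} = 1
g(9) = mex{0} = 1
So g(9) = 1.

1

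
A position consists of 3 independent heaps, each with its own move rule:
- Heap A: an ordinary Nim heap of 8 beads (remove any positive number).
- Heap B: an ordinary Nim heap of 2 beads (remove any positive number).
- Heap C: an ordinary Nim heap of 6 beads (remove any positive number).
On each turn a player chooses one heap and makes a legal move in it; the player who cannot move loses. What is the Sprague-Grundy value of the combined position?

Heap A is a plain Nim heap of size 8, so its Grundy value is 8.
Heap B is a plain Nim heap of size 2, so its Grundy value is 2.
Heap C is a plain Nim heap of size 6, so its Grundy value is 6.
The value of a disjunctive sum is the nim-sum of the parts.
Combined value = 8 XOR 2 XOR 6 = 12.

12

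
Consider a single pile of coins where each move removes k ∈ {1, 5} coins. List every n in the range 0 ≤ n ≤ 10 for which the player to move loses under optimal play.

0, 2, 4, 6, 8, 10

Build the Grundy sequence with g(k) = mex{g(k−s) : s ∈ {1, 5}, s ≤ k}:
k:     0  1  2  3  4  5  6  7  8  9 10
g(k):  0  1  0  1  0  1  0  1  0  1  0
The P-positions (g = 0) in 0..10 are 0, 2, 4, 6, 8, 10.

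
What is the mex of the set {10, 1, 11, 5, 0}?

2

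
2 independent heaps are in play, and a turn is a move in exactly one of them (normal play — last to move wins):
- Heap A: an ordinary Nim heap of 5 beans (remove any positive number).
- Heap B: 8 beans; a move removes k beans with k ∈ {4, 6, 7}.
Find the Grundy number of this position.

7

Heap A is a plain Nim heap of size 5, so its Grundy value is 5.
Build the Grundy sequence for heap B with g(k) = mex{g(k−s) : s ∈ {4, 6, 7}, s ≤ k}:
g(0) = mex{} = 0
g(1) = mex{} = 0
g(2) = mex{} = 0
g(3) = mex{} = 0
g(4) = mex{0} = 1
g(5) = mex{0} = 1
g(6) = mex{0} = 1
g(7) = mex{0} = 1
g(8) = mex{0,1} = 2
So g(8) = 2.
By the Sprague-Grundy theorem, the Grundy value of a sum of independent games is the XOR of the component values.
Combined value = 5 ⊕ 2 = 7.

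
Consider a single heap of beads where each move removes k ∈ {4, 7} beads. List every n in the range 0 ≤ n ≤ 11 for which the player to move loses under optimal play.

Build the Grundy sequence with g(k) = mex{g(k−s) : s ∈ {4, 7}, s ≤ k}:
g(0) = mex{} = 0
g(1) = mex{} = 0
g(2) = mex{} = 0
g(3) = mex{} = 0
g(4) = mex{0} = 1
g(5) = mex{0} = 1
g(6) = mex{0} = 1
g(7) = mex{0} = 1
g(8) = mex{0,1} = 2
g(9) = mex{0,1} = 2
g(10) = mex{0,1} = 2
g(11) = mex{1} = 0
The P-positions (g = 0) in 0..11 are 0, 1, 2, 3, 11.

0, 1, 2, 3, 11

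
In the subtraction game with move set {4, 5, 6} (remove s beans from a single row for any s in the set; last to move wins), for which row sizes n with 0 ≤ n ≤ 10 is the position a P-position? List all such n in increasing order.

Build the Grundy sequence with g(k) = mex{g(k−s) : s ∈ {4, 5, 6}, s ≤ k}:
g(0) = mex{} = 0
g(1) = mex{} = 0
g(2) = mex{} = 0
g(3) = mex{} = 0
g(4) = mex{0} = 1
g(5) = mex{0} = 1
g(6) = mex{0} = 1
g(7) = mex{0} = 1
g(8) = mex{0,1} = 2
g(9) = mex{0,1} = 2
g(10) = mex{1} = 0
The P-positions (g = 0) in 0..10 are 0, 1, 2, 3, 10.

0, 1, 2, 3, 10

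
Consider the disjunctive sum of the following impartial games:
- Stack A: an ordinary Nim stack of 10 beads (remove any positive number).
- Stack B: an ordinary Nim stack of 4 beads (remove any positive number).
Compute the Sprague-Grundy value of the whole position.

14

Stack A is a plain Nim stack of size 10, so its Grundy value is 10.
Stack B is a plain Nim stack of size 4, so its Grundy value is 4.
By the Sprague-Grundy theorem, the Grundy value of a sum of independent games is the XOR of the component values.
Combined value = 10 XOR 4 = 14.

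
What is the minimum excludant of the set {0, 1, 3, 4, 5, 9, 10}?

The values 0, 1 are all present; 2 is the first non-negative integer missing from the set.

2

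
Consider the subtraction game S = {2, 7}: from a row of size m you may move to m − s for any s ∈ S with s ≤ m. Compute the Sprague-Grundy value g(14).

Compute g(0), g(1), … for moves {2, 7}:
k:     0  1  2  3  4  5  6  7  8  9 10 11 12 13 14
g(k):  0  0  1  1  0  0  1  1  2  0  0  1  1  0  0
So g(14) = 0.

0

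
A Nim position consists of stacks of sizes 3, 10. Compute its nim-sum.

9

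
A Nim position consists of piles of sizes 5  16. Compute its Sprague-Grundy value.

21

Nim-sum: 5 ⊕ 16 = 21.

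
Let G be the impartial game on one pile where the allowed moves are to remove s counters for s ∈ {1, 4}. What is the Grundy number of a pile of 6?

1

Compute g(0), g(1), … for moves {1, 4}:
k:     0  1  2  3  4  5  6
g(k):  0  1  0  1  2  0  1
So g(6) = 1.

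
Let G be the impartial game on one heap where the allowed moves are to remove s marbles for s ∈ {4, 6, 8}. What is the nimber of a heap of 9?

Compute g(0), g(1), … for moves {4, 6, 8}:
g(0) = mex{} = 0
g(1) = mex{} = 0
g(2) = mex{} = 0
g(3) = mex{} = 0
g(4) = mex{0} = 1
g(5) = mex{0} = 1
g(6) = mex{0} = 1
g(7) = mex{0} = 1
g(8) = mex{0,1} = 2
g(9) = mex{0,1} = 2
So g(9) = 2.

2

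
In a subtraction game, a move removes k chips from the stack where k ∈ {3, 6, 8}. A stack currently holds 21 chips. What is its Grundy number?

3

Compute g(0), g(1), … for moves {3, 6, 8}:
k:     0  1  2  3  4  5  6  7  8  9 10 11 12 13 14 15 16 17 18 19 20 21
g(k):  0  0  0  1  1  1  2  2  2  3  3  0  0  0  1  1  1  2  2  2  3  3
So g(21) = 3.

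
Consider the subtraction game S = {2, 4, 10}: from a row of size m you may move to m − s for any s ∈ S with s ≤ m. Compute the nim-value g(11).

Build the Grundy sequence with g(k) = mex{g(k−s) : s ∈ {2, 4, 10}, s ≤ k}:
k:     0  1  2  3  4  5  6  7  8  9 10 11
g(k):  0  0  1  1  2  2  0  0  1  1  2  2
So g(11) = 2.

2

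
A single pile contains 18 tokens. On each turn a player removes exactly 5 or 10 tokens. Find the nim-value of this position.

Compute g(0), g(1), … for moves {5, 10}:
k:     0  1  2  3  4  5  6  7  8  9 10 11 12 13 14 15 16 17 18
g(k):  0  0  0  0  0  1  1  1  1  1  2  2  2  2  2  0  0  0  0
So g(18) = 0.

0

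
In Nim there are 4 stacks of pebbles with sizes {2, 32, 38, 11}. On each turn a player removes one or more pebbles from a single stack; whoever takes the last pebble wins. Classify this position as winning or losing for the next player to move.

Compute the nim-sum pairwise:
2 ⊕ 32 = 34
34 ⊕ 38 = 4
4 ⊕ 11 = 15
The nim-sum is 15 ≠ 0, so this is an N-position: the player to move can win.

Winning position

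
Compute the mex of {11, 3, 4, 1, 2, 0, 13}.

5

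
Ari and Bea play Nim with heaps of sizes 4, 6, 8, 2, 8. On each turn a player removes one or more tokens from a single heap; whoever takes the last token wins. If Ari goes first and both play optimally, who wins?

Bea wins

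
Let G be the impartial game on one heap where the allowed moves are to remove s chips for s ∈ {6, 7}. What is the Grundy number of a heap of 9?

1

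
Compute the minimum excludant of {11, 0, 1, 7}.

The values 0, 1 are all present; 2 is the first non-negative integer missing from the set.

2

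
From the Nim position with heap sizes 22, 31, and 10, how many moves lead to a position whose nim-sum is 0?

Bitwise XOR of the heap sizes:
  10110  (22)
  11111  (31)
  01010  (10)
  -----
  00011  (3)
The overall nim-sum is X = 3. A heap of size p has a winning move iff p XOR X < p (reduce it to p XOR X).
  22: 22 XOR 3 = 21 < 22 — winning move (to 21).
  31: 31 XOR 3 = 28 < 31 — winning move (to 28).
  10: 10 XOR 3 = 9 < 10 — winning move (to 9).
That gives 3 winning moves.

3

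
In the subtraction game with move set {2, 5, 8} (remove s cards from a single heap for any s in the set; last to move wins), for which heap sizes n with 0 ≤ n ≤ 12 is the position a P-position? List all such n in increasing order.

0, 1, 4, 7, 10, 11

Compute g(0), g(1), … for moves {2, 5, 8}:
g(0) = mex{} = 0
g(1) = mex{} = 0
g(2) = mex{0} = 1
g(3) = mex{0} = 1
g(4) = mex{1} = 0
g(5) = mex{0,1} = 2
g(6) = mex{0} = 1
g(7) = mex{1,2} = 0
g(8) = mex{0,1} = 2
g(9) = mex{0} = 1
g(10) = mex{1,2} = 0
g(11) = mex{1} = 0
g(12) = mex{0} = 1
The P-positions (g = 0) in 0..12 are 0, 1, 4, 7, 10, 11.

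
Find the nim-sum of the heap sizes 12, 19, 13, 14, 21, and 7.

Compute the nim-sum pairwise:
12 ^ 19 = 31
31 ^ 13 = 18
18 ^ 14 = 28
28 ^ 21 = 9
9 ^ 7 = 14

14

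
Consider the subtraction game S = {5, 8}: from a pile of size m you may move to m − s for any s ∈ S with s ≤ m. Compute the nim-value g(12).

2

Compute g(0), g(1), … for moves {5, 8}:
g(0) = mex{} = 0
g(1) = mex{} = 0
g(2) = mex{} = 0
g(3) = mex{} = 0
g(4) = mex{} = 0
g(5) = mex{0} = 1
g(6) = mex{0} = 1
g(7) = mex{0} = 1
g(8) = mex{0} = 1
g(9) = mex{0} = 1
g(10) = mex{0,1} = 2
g(11) = mex{0,1} = 2
g(12) = mex{0,1} = 2
So g(12) = 2.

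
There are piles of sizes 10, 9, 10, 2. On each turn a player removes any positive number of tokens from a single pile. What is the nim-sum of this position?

Compute the nim-sum pairwise:
10 ⊕ 9 = 3
3 ⊕ 10 = 9
9 ⊕ 2 = 11

11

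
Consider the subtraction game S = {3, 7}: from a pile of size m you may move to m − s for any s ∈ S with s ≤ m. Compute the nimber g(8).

2

Build the Grundy sequence with g(k) = mex{g(k−s) : s ∈ {3, 7}, s ≤ k}:
k:     0  1  2  3  4  5  6  7  8
g(k):  0  0  0  1  1  1  0  2  2
So g(8) = 2.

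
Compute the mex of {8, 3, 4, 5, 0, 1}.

2

The values 0, 1 are all present; 2 is the first non-negative integer missing from the set.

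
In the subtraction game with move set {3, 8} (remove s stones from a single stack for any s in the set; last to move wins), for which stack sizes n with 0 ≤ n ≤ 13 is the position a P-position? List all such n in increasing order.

Compute g(0), g(1), … for moves {3, 8}:
k:     0  1  2  3  4  5  6  7  8  9 10 11 12 13
g(k):  0  0  0  1  1  1  0  0  2  1  1  0  0  0
The P-positions (g = 0) in 0..13 are 0, 1, 2, 6, 7, 11, 12, 13.

0, 1, 2, 6, 7, 11, 12, 13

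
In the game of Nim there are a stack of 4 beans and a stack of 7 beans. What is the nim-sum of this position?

3

In binary:
  100  (4)
  111  (7)
  ---
  011  (3)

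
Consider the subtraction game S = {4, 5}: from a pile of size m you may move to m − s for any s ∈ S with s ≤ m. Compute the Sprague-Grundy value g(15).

Grundy values for subtraction set {4, 5}:
k:     0  1  2  3  4  5  6  7  8  9 10 11 12 13 14 15
g(k):  0  0  0  0  1  1  1  1  2  0  0  0  0  1  1  1
So g(15) = 1.

1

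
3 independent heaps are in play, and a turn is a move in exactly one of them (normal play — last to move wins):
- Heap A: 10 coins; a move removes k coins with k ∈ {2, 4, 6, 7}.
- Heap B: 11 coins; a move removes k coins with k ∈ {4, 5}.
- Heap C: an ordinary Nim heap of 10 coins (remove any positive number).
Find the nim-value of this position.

Build the Grundy sequence for heap A with g(k) = mex{g(k−s) : s ∈ {2, 4, 6, 7}, s ≤ k}:
k:     0  1  2  3  4  5  6  7  8  9 10
g(k):  0  0  1  1  2  2  3  3  4  0  0
So g(10) = 0.
Grundy values for heap B (subtraction set {4, 5}):
g(0) = mex{} = 0
g(1) = mex{} = 0
g(2) = mex{} = 0
g(3) = mex{} = 0
g(4) = mex{0} = 1
g(5) = mex{0} = 1
g(6) = mex{0} = 1
g(7) = mex{0} = 1
g(8) = mex{0,1} = 2
g(9) = mex{1} = 0
g(10) = mex{1} = 0
g(11) = mex{1} = 0
So g(11) = 0.
Heap C is a plain Nim heap of size 10, so its Grundy value is 10.
By the Sprague-Grundy theorem, the Grundy value of a sum of independent games is the XOR of the component values.
Combined value = 0 ⊕ 0 ⊕ 10 = 10.

10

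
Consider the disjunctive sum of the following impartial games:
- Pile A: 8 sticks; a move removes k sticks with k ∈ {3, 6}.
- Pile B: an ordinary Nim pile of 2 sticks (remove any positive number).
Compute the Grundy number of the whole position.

0

Grundy values for pile A (subtraction set {3, 6}):
g(0) = mex{} = 0
g(1) = mex{} = 0
g(2) = mex{} = 0
g(3) = mex{0} = 1
g(4) = mex{0} = 1
g(5) = mex{0} = 1
g(6) = mex{0,1} = 2
g(7) = mex{0,1} = 2
g(8) = mex{0,1} = 2
So g(8) = 2.
Pile B is a plain Nim pile of size 2, so its Grundy value is 2.
The value of a disjunctive sum is the nim-sum of the parts.
Combined value = 2 ⊕ 2 = 0.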